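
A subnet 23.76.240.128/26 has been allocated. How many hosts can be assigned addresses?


Host bits = 32 - 26 = 6
Total addresses = 2^6 = 64
Usable = total - 2 (network and broadcast)
Usable hosts: 62


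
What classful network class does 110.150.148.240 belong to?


First octet: 110
Binary: 01101110
0xxxxxxx -> Class A (1-126)
Class A, default mask 255.0.0.0 (/8)


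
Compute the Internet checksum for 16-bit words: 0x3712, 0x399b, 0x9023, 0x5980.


Sum all words (with carry folding):
+ 0x3712 = 0x3712
+ 0x399b = 0x70ad
+ 0x9023 = 0x00d1
+ 0x5980 = 0x5a51
One's complement: ~0x5a51
Checksum = 0xa5ae


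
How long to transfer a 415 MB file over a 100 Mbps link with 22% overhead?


Effective throughput = 100 * (1 - 22/100) = 78 Mbps
File size in Mb = 415 * 8 = 3320 Mb
Time = 3320 / 78
Time = 42.5641 seconds


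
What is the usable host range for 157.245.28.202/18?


Network: 157.245.0.0
Broadcast: 157.245.63.255
First usable = network + 1
Last usable = broadcast - 1
Range: 157.245.0.1 to 157.245.63.254


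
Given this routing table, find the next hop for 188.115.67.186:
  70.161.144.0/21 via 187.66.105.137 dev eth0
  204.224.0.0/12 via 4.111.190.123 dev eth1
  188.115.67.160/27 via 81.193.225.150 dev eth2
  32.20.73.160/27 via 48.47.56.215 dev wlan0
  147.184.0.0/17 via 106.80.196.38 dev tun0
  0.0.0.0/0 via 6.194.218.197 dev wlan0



Longest prefix match for 188.115.67.186:
  /21 70.161.144.0: no
  /12 204.224.0.0: no
  /27 188.115.67.160: MATCH
  /27 32.20.73.160: no
  /17 147.184.0.0: no
  /0 0.0.0.0: MATCH
Selected: next-hop 81.193.225.150 via eth2 (matched /27)


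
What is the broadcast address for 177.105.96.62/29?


Network: 177.105.96.56/29
Host bits = 3
Set all host bits to 1:
Broadcast: 177.105.96.63


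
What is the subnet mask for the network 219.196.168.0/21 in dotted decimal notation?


/21 means 21 network bits, 11 host bits
Binary: 11111111111111111111100000000000
Mask: 255.255.248.0


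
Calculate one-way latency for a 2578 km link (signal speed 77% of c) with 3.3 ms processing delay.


Speed = 0.77 * 3e5 km/s = 231000 km/s
Propagation delay = 2578 / 231000 = 0.0112 s = 11.1602 ms
Processing delay = 3.3 ms
Total one-way latency = 14.4602 ms


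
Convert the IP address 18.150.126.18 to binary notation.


18 = 00010010
150 = 10010110
126 = 01111110
18 = 00010010
Binary: 00010010.10010110.01111110.00010010


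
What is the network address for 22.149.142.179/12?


IP:   00010110.10010101.10001110.10110011
Mask: 11111111.11110000.00000000.00000000
AND operation:
Net:  00010110.10010000.00000000.00000000
Network: 22.144.0.0/12


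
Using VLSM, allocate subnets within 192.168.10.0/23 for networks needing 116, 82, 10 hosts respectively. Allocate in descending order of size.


116 hosts -> /25 (126 usable): 192.168.10.0/25
82 hosts -> /25 (126 usable): 192.168.10.128/25
10 hosts -> /28 (14 usable): 192.168.11.0/28
Allocation: 192.168.10.0/25 (116 hosts, 126 usable); 192.168.10.128/25 (82 hosts, 126 usable); 192.168.11.0/28 (10 hosts, 14 usable)


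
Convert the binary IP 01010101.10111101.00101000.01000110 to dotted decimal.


01010101 = 85
10111101 = 189
00101000 = 40
01000110 = 70
IP: 85.189.40.70


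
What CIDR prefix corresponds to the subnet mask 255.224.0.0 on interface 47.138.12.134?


Binary: 11111111.11100000.00000000.00000000
Count leading 1s
Prefix: /11


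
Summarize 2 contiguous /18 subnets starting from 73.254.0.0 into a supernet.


Original prefix: /18
Number of subnets: 2 = 2^1
New prefix = 18 - 1 = 17
Supernet: 73.254.0.0/17


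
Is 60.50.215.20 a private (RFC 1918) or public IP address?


RFC 1918 private ranges:
  10.0.0.0/8 (10.0.0.0 - 10.255.255.255)
  172.16.0.0/12 (172.16.0.0 - 172.31.255.255)
  192.168.0.0/16 (192.168.0.0 - 192.168.255.255)
Public (not in any RFC 1918 range)


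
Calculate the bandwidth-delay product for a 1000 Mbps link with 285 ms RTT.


BDP = bandwidth * RTT
= 1000 Mbps * 285 ms
= 1000 * 1e6 * 285 / 1000 bits
= 285000000 bits
= 35625000 bytes
= 34790.0391 KB
BDP = 285000000 bits (35625000 bytes)


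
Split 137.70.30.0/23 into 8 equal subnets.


New prefix = 23 + 3 = 26
Each subnet has 64 addresses
  137.70.30.0/26
  137.70.30.64/26
  137.70.30.128/26
  137.70.30.192/26
  137.70.31.0/26
  137.70.31.64/26
  137.70.31.128/26
  137.70.31.192/26
Subnets: 137.70.30.0/26, 137.70.30.64/26, 137.70.30.128/26, 137.70.30.192/26, 137.70.31.0/26, 137.70.31.64/26, 137.70.31.128/26, 137.70.31.192/26


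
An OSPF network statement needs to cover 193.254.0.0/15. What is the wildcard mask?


Subnet mask: 255.254.0.0
Wildcard = 255.255.255.255 - subnet mask
255 - 255 = 0
255 - 254 = 1
255 - 0 = 255
255 - 0 = 255
Wildcard: 0.1.255.255


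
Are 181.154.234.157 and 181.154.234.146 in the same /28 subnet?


Mask: 255.255.255.240
181.154.234.157 AND mask = 181.154.234.144
181.154.234.146 AND mask = 181.154.234.144
Yes, same subnet (181.154.234.144)


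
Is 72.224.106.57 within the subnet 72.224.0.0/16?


Subnet network: 72.224.0.0
Test IP AND mask: 72.224.0.0
Yes, 72.224.106.57 is in 72.224.0.0/16


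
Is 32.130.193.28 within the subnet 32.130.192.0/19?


Subnet network: 32.130.192.0
Test IP AND mask: 32.130.192.0
Yes, 32.130.193.28 is in 32.130.192.0/19


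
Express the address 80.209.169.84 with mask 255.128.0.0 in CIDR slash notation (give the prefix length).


Binary: 11111111.10000000.00000000.00000000
Count leading 1s
Prefix: /9


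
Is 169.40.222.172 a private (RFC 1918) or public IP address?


RFC 1918 private ranges:
  10.0.0.0/8 (10.0.0.0 - 10.255.255.255)
  172.16.0.0/12 (172.16.0.0 - 172.31.255.255)
  192.168.0.0/16 (192.168.0.0 - 192.168.255.255)
Public (not in any RFC 1918 range)


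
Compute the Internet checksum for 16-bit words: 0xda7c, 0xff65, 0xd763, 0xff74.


Sum all words (with carry folding):
+ 0xda7c = 0xda7c
+ 0xff65 = 0xd9e2
+ 0xd763 = 0xb146
+ 0xff74 = 0xb0bb
One's complement: ~0xb0bb
Checksum = 0x4f44


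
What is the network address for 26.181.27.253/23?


IP:   00011010.10110101.00011011.11111101
Mask: 11111111.11111111.11111110.00000000
AND operation:
Net:  00011010.10110101.00011010.00000000
Network: 26.181.26.0/23


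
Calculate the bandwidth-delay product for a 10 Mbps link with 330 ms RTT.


BDP = bandwidth * RTT
= 10 Mbps * 330 ms
= 10 * 1e6 * 330 / 1000 bits
= 3300000 bits
= 412500 bytes
= 402.832 KB
BDP = 3300000 bits (412500 bytes)


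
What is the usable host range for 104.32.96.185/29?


Network: 104.32.96.184
Broadcast: 104.32.96.191
First usable = network + 1
Last usable = broadcast - 1
Range: 104.32.96.185 to 104.32.96.190


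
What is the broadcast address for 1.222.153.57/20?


Network: 1.222.144.0/20
Host bits = 12
Set all host bits to 1:
Broadcast: 1.222.159.255


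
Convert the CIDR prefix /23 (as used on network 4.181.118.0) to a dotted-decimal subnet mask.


/23 means 23 network bits, 9 host bits
Binary: 11111111111111111111111000000000
Mask: 255.255.254.0


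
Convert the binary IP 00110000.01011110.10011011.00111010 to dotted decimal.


00110000 = 48
01011110 = 94
10011011 = 155
00111010 = 58
IP: 48.94.155.58


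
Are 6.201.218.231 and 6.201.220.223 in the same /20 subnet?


Mask: 255.255.240.0
6.201.218.231 AND mask = 6.201.208.0
6.201.220.223 AND mask = 6.201.208.0
Yes, same subnet (6.201.208.0)


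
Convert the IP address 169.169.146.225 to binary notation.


169 = 10101001
169 = 10101001
146 = 10010010
225 = 11100001
Binary: 10101001.10101001.10010010.11100001


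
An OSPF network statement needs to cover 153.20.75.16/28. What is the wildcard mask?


Subnet mask: 255.255.255.240
Wildcard = 255.255.255.255 - subnet mask
255 - 255 = 0
255 - 255 = 0
255 - 255 = 0
255 - 240 = 15
Wildcard: 0.0.0.15


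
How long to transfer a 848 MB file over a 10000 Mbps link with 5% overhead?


Effective throughput = 10000 * (1 - 5/100) = 9500 Mbps
File size in Mb = 848 * 8 = 6784 Mb
Time = 6784 / 9500
Time = 0.7141 seconds


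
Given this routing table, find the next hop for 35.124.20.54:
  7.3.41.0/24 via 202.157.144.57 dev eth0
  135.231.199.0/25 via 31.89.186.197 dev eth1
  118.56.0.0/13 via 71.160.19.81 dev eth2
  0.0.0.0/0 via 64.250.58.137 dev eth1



Longest prefix match for 35.124.20.54:
  /24 7.3.41.0: no
  /25 135.231.199.0: no
  /13 118.56.0.0: no
  /0 0.0.0.0: MATCH
Selected: next-hop 64.250.58.137 via eth1 (matched /0)


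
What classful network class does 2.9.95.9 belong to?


First octet: 2
Binary: 00000010
0xxxxxxx -> Class A (1-126)
Class A, default mask 255.0.0.0 (/8)


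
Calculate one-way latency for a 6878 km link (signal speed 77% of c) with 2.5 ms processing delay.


Speed = 0.77 * 3e5 km/s = 231000 km/s
Propagation delay = 6878 / 231000 = 0.0298 s = 29.7749 ms
Processing delay = 2.5 ms
Total one-way latency = 32.2749 ms


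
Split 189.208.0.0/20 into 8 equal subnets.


New prefix = 20 + 3 = 23
Each subnet has 512 addresses
  189.208.0.0/23
  189.208.2.0/23
  189.208.4.0/23
  189.208.6.0/23
  189.208.8.0/23
  189.208.10.0/23
  189.208.12.0/23
  189.208.14.0/23
Subnets: 189.208.0.0/23, 189.208.2.0/23, 189.208.4.0/23, 189.208.6.0/23, 189.208.8.0/23, 189.208.10.0/23, 189.208.12.0/23, 189.208.14.0/23


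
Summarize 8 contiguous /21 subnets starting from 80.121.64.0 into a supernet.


Original prefix: /21
Number of subnets: 8 = 2^3
New prefix = 21 - 3 = 18
Supernet: 80.121.64.0/18


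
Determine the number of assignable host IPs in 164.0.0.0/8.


Host bits = 32 - 8 = 24
Total addresses = 2^24 = 16777216
Usable = total - 2 (network and broadcast)
Usable hosts: 16777214


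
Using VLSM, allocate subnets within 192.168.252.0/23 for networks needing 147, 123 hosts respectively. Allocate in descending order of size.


147 hosts -> /24 (254 usable): 192.168.252.0/24
123 hosts -> /25 (126 usable): 192.168.253.0/25
Allocation: 192.168.252.0/24 (147 hosts, 254 usable); 192.168.253.0/25 (123 hosts, 126 usable)


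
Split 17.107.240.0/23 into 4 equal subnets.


New prefix = 23 + 2 = 25
Each subnet has 128 addresses
  17.107.240.0/25
  17.107.240.128/25
  17.107.241.0/25
  17.107.241.128/25
Subnets: 17.107.240.0/25, 17.107.240.128/25, 17.107.241.0/25, 17.107.241.128/25


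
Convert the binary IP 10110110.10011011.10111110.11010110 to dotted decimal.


10110110 = 182
10011011 = 155
10111110 = 190
11010110 = 214
IP: 182.155.190.214


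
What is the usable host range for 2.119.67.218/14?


Network: 2.116.0.0
Broadcast: 2.119.255.255
First usable = network + 1
Last usable = broadcast - 1
Range: 2.116.0.1 to 2.119.255.254


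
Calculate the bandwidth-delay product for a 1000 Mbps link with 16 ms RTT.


BDP = bandwidth * RTT
= 1000 Mbps * 16 ms
= 1000 * 1e6 * 16 / 1000 bits
= 16000000 bits
= 2000000 bytes
= 1953.125 KB
BDP = 16000000 bits (2000000 bytes)


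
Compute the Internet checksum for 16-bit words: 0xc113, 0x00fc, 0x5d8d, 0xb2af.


Sum all words (with carry folding):
+ 0xc113 = 0xc113
+ 0x00fc = 0xc20f
+ 0x5d8d = 0x1f9d
+ 0xb2af = 0xd24c
One's complement: ~0xd24c
Checksum = 0x2db3


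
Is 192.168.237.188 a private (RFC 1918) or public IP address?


RFC 1918 private ranges:
  10.0.0.0/8 (10.0.0.0 - 10.255.255.255)
  172.16.0.0/12 (172.16.0.0 - 172.31.255.255)
  192.168.0.0/16 (192.168.0.0 - 192.168.255.255)
Private (in 192.168.0.0/16)


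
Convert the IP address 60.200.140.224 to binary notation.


60 = 00111100
200 = 11001000
140 = 10001100
224 = 11100000
Binary: 00111100.11001000.10001100.11100000


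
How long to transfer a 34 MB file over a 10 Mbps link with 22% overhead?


Effective throughput = 10 * (1 - 22/100) = 7.8 Mbps
File size in Mb = 34 * 8 = 272 Mb
Time = 272 / 7.8
Time = 34.8718 seconds


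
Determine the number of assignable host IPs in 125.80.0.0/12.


Host bits = 32 - 12 = 20
Total addresses = 2^20 = 1048576
Usable = total - 2 (network and broadcast)
Usable hosts: 1048574


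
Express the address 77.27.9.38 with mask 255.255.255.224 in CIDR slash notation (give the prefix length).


Binary: 11111111.11111111.11111111.11100000
Count leading 1s
Prefix: /27


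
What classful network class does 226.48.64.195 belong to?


First octet: 226
Binary: 11100010
1110xxxx -> Class D (224-239)
Class D (multicast), default mask N/A


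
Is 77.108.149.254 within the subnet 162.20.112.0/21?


Subnet network: 162.20.112.0
Test IP AND mask: 77.108.144.0
No, 77.108.149.254 is not in 162.20.112.0/21


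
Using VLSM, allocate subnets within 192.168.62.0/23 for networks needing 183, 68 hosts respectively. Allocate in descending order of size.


183 hosts -> /24 (254 usable): 192.168.62.0/24
68 hosts -> /25 (126 usable): 192.168.63.0/25
Allocation: 192.168.62.0/24 (183 hosts, 254 usable); 192.168.63.0/25 (68 hosts, 126 usable)


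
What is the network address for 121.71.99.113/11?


IP:   01111001.01000111.01100011.01110001
Mask: 11111111.11100000.00000000.00000000
AND operation:
Net:  01111001.01000000.00000000.00000000
Network: 121.64.0.0/11


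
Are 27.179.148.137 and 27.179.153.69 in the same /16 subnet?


Mask: 255.255.0.0
27.179.148.137 AND mask = 27.179.0.0
27.179.153.69 AND mask = 27.179.0.0
Yes, same subnet (27.179.0.0)


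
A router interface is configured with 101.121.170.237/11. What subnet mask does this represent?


/11 means 11 network bits, 21 host bits
Binary: 11111111111000000000000000000000
Mask: 255.224.0.0


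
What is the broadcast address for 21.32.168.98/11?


Network: 21.32.0.0/11
Host bits = 21
Set all host bits to 1:
Broadcast: 21.63.255.255


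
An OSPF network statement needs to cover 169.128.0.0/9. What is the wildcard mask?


Subnet mask: 255.128.0.0
Wildcard = 255.255.255.255 - subnet mask
255 - 255 = 0
255 - 128 = 127
255 - 0 = 255
255 - 0 = 255
Wildcard: 0.127.255.255


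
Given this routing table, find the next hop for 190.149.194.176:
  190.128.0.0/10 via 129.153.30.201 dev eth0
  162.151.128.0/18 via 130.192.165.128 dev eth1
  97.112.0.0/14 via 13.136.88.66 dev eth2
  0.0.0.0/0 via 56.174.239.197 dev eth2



Longest prefix match for 190.149.194.176:
  /10 190.128.0.0: MATCH
  /18 162.151.128.0: no
  /14 97.112.0.0: no
  /0 0.0.0.0: MATCH
Selected: next-hop 129.153.30.201 via eth0 (matched /10)


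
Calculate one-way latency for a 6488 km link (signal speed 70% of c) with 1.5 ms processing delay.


Speed = 0.7 * 3e5 km/s = 210000 km/s
Propagation delay = 6488 / 210000 = 0.0309 s = 30.8952 ms
Processing delay = 1.5 ms
Total one-way latency = 32.3952 ms


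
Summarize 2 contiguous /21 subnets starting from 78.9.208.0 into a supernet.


Original prefix: /21
Number of subnets: 2 = 2^1
New prefix = 21 - 1 = 20
Supernet: 78.9.208.0/20


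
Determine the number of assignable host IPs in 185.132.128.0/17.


Host bits = 32 - 17 = 15
Total addresses = 2^15 = 32768
Usable = total - 2 (network and broadcast)
Usable hosts: 32766


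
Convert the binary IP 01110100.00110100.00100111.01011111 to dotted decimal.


01110100 = 116
00110100 = 52
00100111 = 39
01011111 = 95
IP: 116.52.39.95


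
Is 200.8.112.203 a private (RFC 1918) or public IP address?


RFC 1918 private ranges:
  10.0.0.0/8 (10.0.0.0 - 10.255.255.255)
  172.16.0.0/12 (172.16.0.0 - 172.31.255.255)
  192.168.0.0/16 (192.168.0.0 - 192.168.255.255)
Public (not in any RFC 1918 range)


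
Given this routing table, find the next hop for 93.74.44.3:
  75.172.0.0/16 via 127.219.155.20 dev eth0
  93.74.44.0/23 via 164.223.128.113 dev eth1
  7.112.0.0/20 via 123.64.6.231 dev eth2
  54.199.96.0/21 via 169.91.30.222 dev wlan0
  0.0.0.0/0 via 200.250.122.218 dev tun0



Longest prefix match for 93.74.44.3:
  /16 75.172.0.0: no
  /23 93.74.44.0: MATCH
  /20 7.112.0.0: no
  /21 54.199.96.0: no
  /0 0.0.0.0: MATCH
Selected: next-hop 164.223.128.113 via eth1 (matched /23)


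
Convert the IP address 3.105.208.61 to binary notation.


3 = 00000011
105 = 01101001
208 = 11010000
61 = 00111101
Binary: 00000011.01101001.11010000.00111101


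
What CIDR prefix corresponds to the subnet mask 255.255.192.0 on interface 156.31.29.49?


Binary: 11111111.11111111.11000000.00000000
Count leading 1s
Prefix: /18


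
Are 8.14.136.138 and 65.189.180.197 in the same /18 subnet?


Mask: 255.255.192.0
8.14.136.138 AND mask = 8.14.128.0
65.189.180.197 AND mask = 65.189.128.0
No, different subnets (8.14.128.0 vs 65.189.128.0)


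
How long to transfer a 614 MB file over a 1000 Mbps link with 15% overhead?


Effective throughput = 1000 * (1 - 15/100) = 850 Mbps
File size in Mb = 614 * 8 = 4912 Mb
Time = 4912 / 850
Time = 5.7788 seconds


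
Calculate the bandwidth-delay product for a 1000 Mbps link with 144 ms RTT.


BDP = bandwidth * RTT
= 1000 Mbps * 144 ms
= 1000 * 1e6 * 144 / 1000 bits
= 144000000 bits
= 18000000 bytes
= 17578.125 KB
BDP = 144000000 bits (18000000 bytes)


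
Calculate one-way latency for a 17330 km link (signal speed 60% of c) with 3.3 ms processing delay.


Speed = 0.6 * 3e5 km/s = 180000 km/s
Propagation delay = 17330 / 180000 = 0.0963 s = 96.2778 ms
Processing delay = 3.3 ms
Total one-way latency = 99.5778 ms


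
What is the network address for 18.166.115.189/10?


IP:   00010010.10100110.01110011.10111101
Mask: 11111111.11000000.00000000.00000000
AND operation:
Net:  00010010.10000000.00000000.00000000
Network: 18.128.0.0/10


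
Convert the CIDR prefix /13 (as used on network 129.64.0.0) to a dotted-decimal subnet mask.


/13 means 13 network bits, 19 host bits
Binary: 11111111111110000000000000000000
Mask: 255.248.0.0


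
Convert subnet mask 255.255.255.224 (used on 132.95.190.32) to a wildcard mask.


Subnet mask: 255.255.255.224
Wildcard = 255.255.255.255 - subnet mask
255 - 255 = 0
255 - 255 = 0
255 - 255 = 0
255 - 224 = 31
Wildcard: 0.0.0.31


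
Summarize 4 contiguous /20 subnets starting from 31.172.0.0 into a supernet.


Original prefix: /20
Number of subnets: 4 = 2^2
New prefix = 20 - 2 = 18
Supernet: 31.172.0.0/18


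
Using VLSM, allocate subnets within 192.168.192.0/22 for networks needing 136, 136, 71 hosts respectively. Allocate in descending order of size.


136 hosts -> /24 (254 usable): 192.168.192.0/24
136 hosts -> /24 (254 usable): 192.168.193.0/24
71 hosts -> /25 (126 usable): 192.168.194.0/25
Allocation: 192.168.192.0/24 (136 hosts, 254 usable); 192.168.193.0/24 (136 hosts, 254 usable); 192.168.194.0/25 (71 hosts, 126 usable)


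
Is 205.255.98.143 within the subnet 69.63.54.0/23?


Subnet network: 69.63.54.0
Test IP AND mask: 205.255.98.0
No, 205.255.98.143 is not in 69.63.54.0/23


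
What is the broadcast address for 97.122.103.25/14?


Network: 97.120.0.0/14
Host bits = 18
Set all host bits to 1:
Broadcast: 97.123.255.255


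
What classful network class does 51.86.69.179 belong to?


First octet: 51
Binary: 00110011
0xxxxxxx -> Class A (1-126)
Class A, default mask 255.0.0.0 (/8)


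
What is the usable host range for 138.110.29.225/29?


Network: 138.110.29.224
Broadcast: 138.110.29.231
First usable = network + 1
Last usable = broadcast - 1
Range: 138.110.29.225 to 138.110.29.230


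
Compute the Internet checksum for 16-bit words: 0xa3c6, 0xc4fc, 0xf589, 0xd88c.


Sum all words (with carry folding):
+ 0xa3c6 = 0xa3c6
+ 0xc4fc = 0x68c3
+ 0xf589 = 0x5e4d
+ 0xd88c = 0x36da
One's complement: ~0x36da
Checksum = 0xc925


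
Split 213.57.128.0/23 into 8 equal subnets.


New prefix = 23 + 3 = 26
Each subnet has 64 addresses
  213.57.128.0/26
  213.57.128.64/26
  213.57.128.128/26
  213.57.128.192/26
  213.57.129.0/26
  213.57.129.64/26
  213.57.129.128/26
  213.57.129.192/26
Subnets: 213.57.128.0/26, 213.57.128.64/26, 213.57.128.128/26, 213.57.128.192/26, 213.57.129.0/26, 213.57.129.64/26, 213.57.129.128/26, 213.57.129.192/26


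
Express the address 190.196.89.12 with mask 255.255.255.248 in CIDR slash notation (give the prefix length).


Binary: 11111111.11111111.11111111.11111000
Count leading 1s
Prefix: /29


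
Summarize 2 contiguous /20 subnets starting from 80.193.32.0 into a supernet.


Original prefix: /20
Number of subnets: 2 = 2^1
New prefix = 20 - 1 = 19
Supernet: 80.193.32.0/19


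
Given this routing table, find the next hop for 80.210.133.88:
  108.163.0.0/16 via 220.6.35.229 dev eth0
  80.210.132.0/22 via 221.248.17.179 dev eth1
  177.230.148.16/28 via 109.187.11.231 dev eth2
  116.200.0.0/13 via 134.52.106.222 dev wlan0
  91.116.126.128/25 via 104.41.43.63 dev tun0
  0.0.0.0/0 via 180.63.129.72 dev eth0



Longest prefix match for 80.210.133.88:
  /16 108.163.0.0: no
  /22 80.210.132.0: MATCH
  /28 177.230.148.16: no
  /13 116.200.0.0: no
  /25 91.116.126.128: no
  /0 0.0.0.0: MATCH
Selected: next-hop 221.248.17.179 via eth1 (matched /22)


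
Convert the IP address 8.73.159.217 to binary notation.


8 = 00001000
73 = 01001001
159 = 10011111
217 = 11011001
Binary: 00001000.01001001.10011111.11011001


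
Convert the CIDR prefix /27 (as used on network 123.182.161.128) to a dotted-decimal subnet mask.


/27 means 27 network bits, 5 host bits
Binary: 11111111111111111111111111100000
Mask: 255.255.255.224


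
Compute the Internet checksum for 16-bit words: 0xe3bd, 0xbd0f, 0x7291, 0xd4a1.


Sum all words (with carry folding):
+ 0xe3bd = 0xe3bd
+ 0xbd0f = 0xa0cd
+ 0x7291 = 0x135f
+ 0xd4a1 = 0xe800
One's complement: ~0xe800
Checksum = 0x17ff


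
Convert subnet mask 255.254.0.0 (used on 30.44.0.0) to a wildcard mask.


Subnet mask: 255.254.0.0
Wildcard = 255.255.255.255 - subnet mask
255 - 255 = 0
255 - 254 = 1
255 - 0 = 255
255 - 0 = 255
Wildcard: 0.1.255.255


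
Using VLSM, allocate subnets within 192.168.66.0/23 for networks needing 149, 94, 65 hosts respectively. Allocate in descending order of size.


149 hosts -> /24 (254 usable): 192.168.66.0/24
94 hosts -> /25 (126 usable): 192.168.67.0/25
65 hosts -> /25 (126 usable): 192.168.67.128/25
Allocation: 192.168.66.0/24 (149 hosts, 254 usable); 192.168.67.0/25 (94 hosts, 126 usable); 192.168.67.128/25 (65 hosts, 126 usable)


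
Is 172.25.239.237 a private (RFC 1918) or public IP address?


RFC 1918 private ranges:
  10.0.0.0/8 (10.0.0.0 - 10.255.255.255)
  172.16.0.0/12 (172.16.0.0 - 172.31.255.255)
  192.168.0.0/16 (192.168.0.0 - 192.168.255.255)
Private (in 172.16.0.0/12)


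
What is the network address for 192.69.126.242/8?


IP:   11000000.01000101.01111110.11110010
Mask: 11111111.00000000.00000000.00000000
AND operation:
Net:  11000000.00000000.00000000.00000000
Network: 192.0.0.0/8


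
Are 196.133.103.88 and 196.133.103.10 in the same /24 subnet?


Mask: 255.255.255.0
196.133.103.88 AND mask = 196.133.103.0
196.133.103.10 AND mask = 196.133.103.0
Yes, same subnet (196.133.103.0)


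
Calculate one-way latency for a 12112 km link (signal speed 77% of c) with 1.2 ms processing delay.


Speed = 0.77 * 3e5 km/s = 231000 km/s
Propagation delay = 12112 / 231000 = 0.0524 s = 52.4329 ms
Processing delay = 1.2 ms
Total one-way latency = 53.6329 ms


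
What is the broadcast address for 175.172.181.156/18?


Network: 175.172.128.0/18
Host bits = 14
Set all host bits to 1:
Broadcast: 175.172.191.255


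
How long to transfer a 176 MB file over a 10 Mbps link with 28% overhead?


Effective throughput = 10 * (1 - 28/100) = 7.2 Mbps
File size in Mb = 176 * 8 = 1408 Mb
Time = 1408 / 7.2
Time = 195.5556 seconds


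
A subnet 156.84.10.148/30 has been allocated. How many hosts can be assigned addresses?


Host bits = 32 - 30 = 2
Total addresses = 2^2 = 4
Usable = total - 2 (network and broadcast)
Usable hosts: 2


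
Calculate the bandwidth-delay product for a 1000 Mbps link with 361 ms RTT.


BDP = bandwidth * RTT
= 1000 Mbps * 361 ms
= 1000 * 1e6 * 361 / 1000 bits
= 361000000 bits
= 45125000 bytes
= 44067.3828 KB
BDP = 361000000 bits (45125000 bytes)


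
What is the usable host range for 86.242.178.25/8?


Network: 86.0.0.0
Broadcast: 86.255.255.255
First usable = network + 1
Last usable = broadcast - 1
Range: 86.0.0.1 to 86.255.255.254


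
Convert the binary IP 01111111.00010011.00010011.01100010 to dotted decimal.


01111111 = 127
00010011 = 19
00010011 = 19
01100010 = 98
IP: 127.19.19.98


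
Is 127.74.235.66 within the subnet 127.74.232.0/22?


Subnet network: 127.74.232.0
Test IP AND mask: 127.74.232.0
Yes, 127.74.235.66 is in 127.74.232.0/22


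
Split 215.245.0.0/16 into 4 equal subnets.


New prefix = 16 + 2 = 18
Each subnet has 16384 addresses
  215.245.0.0/18
  215.245.64.0/18
  215.245.128.0/18
  215.245.192.0/18
Subnets: 215.245.0.0/18, 215.245.64.0/18, 215.245.128.0/18, 215.245.192.0/18


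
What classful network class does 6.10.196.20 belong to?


First octet: 6
Binary: 00000110
0xxxxxxx -> Class A (1-126)
Class A, default mask 255.0.0.0 (/8)


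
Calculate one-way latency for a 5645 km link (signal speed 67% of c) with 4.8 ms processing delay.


Speed = 0.67 * 3e5 km/s = 201000 km/s
Propagation delay = 5645 / 201000 = 0.0281 s = 28.0846 ms
Processing delay = 4.8 ms
Total one-way latency = 32.8846 ms


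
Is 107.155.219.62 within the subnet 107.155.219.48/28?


Subnet network: 107.155.219.48
Test IP AND mask: 107.155.219.48
Yes, 107.155.219.62 is in 107.155.219.48/28


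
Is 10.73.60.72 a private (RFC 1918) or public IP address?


RFC 1918 private ranges:
  10.0.0.0/8 (10.0.0.0 - 10.255.255.255)
  172.16.0.0/12 (172.16.0.0 - 172.31.255.255)
  192.168.0.0/16 (192.168.0.0 - 192.168.255.255)
Private (in 10.0.0.0/8)


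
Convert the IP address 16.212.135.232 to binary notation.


16 = 00010000
212 = 11010100
135 = 10000111
232 = 11101000
Binary: 00010000.11010100.10000111.11101000


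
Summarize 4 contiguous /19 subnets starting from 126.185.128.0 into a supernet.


Original prefix: /19
Number of subnets: 4 = 2^2
New prefix = 19 - 2 = 17
Supernet: 126.185.128.0/17


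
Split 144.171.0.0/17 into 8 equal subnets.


New prefix = 17 + 3 = 20
Each subnet has 4096 addresses
  144.171.0.0/20
  144.171.16.0/20
  144.171.32.0/20
  144.171.48.0/20
  144.171.64.0/20
  144.171.80.0/20
  144.171.96.0/20
  144.171.112.0/20
Subnets: 144.171.0.0/20, 144.171.16.0/20, 144.171.32.0/20, 144.171.48.0/20, 144.171.64.0/20, 144.171.80.0/20, 144.171.96.0/20, 144.171.112.0/20


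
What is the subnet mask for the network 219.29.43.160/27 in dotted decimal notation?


/27 means 27 network bits, 5 host bits
Binary: 11111111111111111111111111100000
Mask: 255.255.255.224


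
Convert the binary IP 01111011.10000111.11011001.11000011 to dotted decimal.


01111011 = 123
10000111 = 135
11011001 = 217
11000011 = 195
IP: 123.135.217.195


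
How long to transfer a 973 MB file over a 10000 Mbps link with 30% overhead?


Effective throughput = 10000 * (1 - 30/100) = 7000 Mbps
File size in Mb = 973 * 8 = 7784 Mb
Time = 7784 / 7000
Time = 1.112 seconds


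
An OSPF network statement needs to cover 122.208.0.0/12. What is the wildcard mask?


Subnet mask: 255.240.0.0
Wildcard = 255.255.255.255 - subnet mask
255 - 255 = 0
255 - 240 = 15
255 - 0 = 255
255 - 0 = 255
Wildcard: 0.15.255.255


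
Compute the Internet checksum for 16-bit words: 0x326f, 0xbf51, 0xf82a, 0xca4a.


Sum all words (with carry folding):
+ 0x326f = 0x326f
+ 0xbf51 = 0xf1c0
+ 0xf82a = 0xe9eb
+ 0xca4a = 0xb436
One's complement: ~0xb436
Checksum = 0x4bc9


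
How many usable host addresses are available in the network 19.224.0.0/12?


Host bits = 32 - 12 = 20
Total addresses = 2^20 = 1048576
Usable = total - 2 (network and broadcast)
Usable hosts: 1048574


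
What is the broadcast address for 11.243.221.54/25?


Network: 11.243.221.0/25
Host bits = 7
Set all host bits to 1:
Broadcast: 11.243.221.127


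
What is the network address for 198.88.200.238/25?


IP:   11000110.01011000.11001000.11101110
Mask: 11111111.11111111.11111111.10000000
AND operation:
Net:  11000110.01011000.11001000.10000000
Network: 198.88.200.128/25


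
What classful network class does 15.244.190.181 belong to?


First octet: 15
Binary: 00001111
0xxxxxxx -> Class A (1-126)
Class A, default mask 255.0.0.0 (/8)


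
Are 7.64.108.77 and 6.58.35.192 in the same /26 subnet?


Mask: 255.255.255.192
7.64.108.77 AND mask = 7.64.108.64
6.58.35.192 AND mask = 6.58.35.192
No, different subnets (7.64.108.64 vs 6.58.35.192)


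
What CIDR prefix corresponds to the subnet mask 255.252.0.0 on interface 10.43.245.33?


Binary: 11111111.11111100.00000000.00000000
Count leading 1s
Prefix: /14


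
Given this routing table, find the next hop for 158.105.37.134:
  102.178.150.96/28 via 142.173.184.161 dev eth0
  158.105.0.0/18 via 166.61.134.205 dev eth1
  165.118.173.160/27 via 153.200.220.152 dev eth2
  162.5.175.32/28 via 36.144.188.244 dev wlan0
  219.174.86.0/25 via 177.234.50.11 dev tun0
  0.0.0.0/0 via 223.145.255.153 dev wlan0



Longest prefix match for 158.105.37.134:
  /28 102.178.150.96: no
  /18 158.105.0.0: MATCH
  /27 165.118.173.160: no
  /28 162.5.175.32: no
  /25 219.174.86.0: no
  /0 0.0.0.0: MATCH
Selected: next-hop 166.61.134.205 via eth1 (matched /18)


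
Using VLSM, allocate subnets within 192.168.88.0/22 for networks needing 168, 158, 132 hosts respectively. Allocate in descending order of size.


168 hosts -> /24 (254 usable): 192.168.88.0/24
158 hosts -> /24 (254 usable): 192.168.89.0/24
132 hosts -> /24 (254 usable): 192.168.90.0/24
Allocation: 192.168.88.0/24 (168 hosts, 254 usable); 192.168.89.0/24 (158 hosts, 254 usable); 192.168.90.0/24 (132 hosts, 254 usable)


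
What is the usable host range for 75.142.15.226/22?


Network: 75.142.12.0
Broadcast: 75.142.15.255
First usable = network + 1
Last usable = broadcast - 1
Range: 75.142.12.1 to 75.142.15.254


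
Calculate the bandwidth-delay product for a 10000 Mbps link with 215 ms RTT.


BDP = bandwidth * RTT
= 10000 Mbps * 215 ms
= 10000 * 1e6 * 215 / 1000 bits
= 2150000000 bits
= 268750000 bytes
= 262451.1719 KB
BDP = 2150000000 bits (268750000 bytes)


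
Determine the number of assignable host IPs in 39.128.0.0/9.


Host bits = 32 - 9 = 23
Total addresses = 2^23 = 8388608
Usable = total - 2 (network and broadcast)
Usable hosts: 8388606


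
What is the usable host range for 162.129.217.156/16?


Network: 162.129.0.0
Broadcast: 162.129.255.255
First usable = network + 1
Last usable = broadcast - 1
Range: 162.129.0.1 to 162.129.255.254


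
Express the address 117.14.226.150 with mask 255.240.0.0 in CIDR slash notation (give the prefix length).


Binary: 11111111.11110000.00000000.00000000
Count leading 1s
Prefix: /12


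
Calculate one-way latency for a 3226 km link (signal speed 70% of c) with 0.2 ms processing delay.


Speed = 0.7 * 3e5 km/s = 210000 km/s
Propagation delay = 3226 / 210000 = 0.0154 s = 15.3619 ms
Processing delay = 0.2 ms
Total one-way latency = 15.5619 ms


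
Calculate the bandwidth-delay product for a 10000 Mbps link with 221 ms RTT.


BDP = bandwidth * RTT
= 10000 Mbps * 221 ms
= 10000 * 1e6 * 221 / 1000 bits
= 2210000000 bits
= 276250000 bytes
= 269775.3906 KB
BDP = 2210000000 bits (276250000 bytes)


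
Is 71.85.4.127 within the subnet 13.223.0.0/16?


Subnet network: 13.223.0.0
Test IP AND mask: 71.85.0.0
No, 71.85.4.127 is not in 13.223.0.0/16


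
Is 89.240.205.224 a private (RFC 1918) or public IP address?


RFC 1918 private ranges:
  10.0.0.0/8 (10.0.0.0 - 10.255.255.255)
  172.16.0.0/12 (172.16.0.0 - 172.31.255.255)
  192.168.0.0/16 (192.168.0.0 - 192.168.255.255)
Public (not in any RFC 1918 range)


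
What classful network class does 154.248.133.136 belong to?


First octet: 154
Binary: 10011010
10xxxxxx -> Class B (128-191)
Class B, default mask 255.255.0.0 (/16)


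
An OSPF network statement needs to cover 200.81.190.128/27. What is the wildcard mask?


Subnet mask: 255.255.255.224
Wildcard = 255.255.255.255 - subnet mask
255 - 255 = 0
255 - 255 = 0
255 - 255 = 0
255 - 224 = 31
Wildcard: 0.0.0.31


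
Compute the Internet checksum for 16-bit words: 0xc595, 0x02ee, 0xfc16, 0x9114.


Sum all words (with carry folding):
+ 0xc595 = 0xc595
+ 0x02ee = 0xc883
+ 0xfc16 = 0xc49a
+ 0x9114 = 0x55af
One's complement: ~0x55af
Checksum = 0xaa50


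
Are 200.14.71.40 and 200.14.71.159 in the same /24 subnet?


Mask: 255.255.255.0
200.14.71.40 AND mask = 200.14.71.0
200.14.71.159 AND mask = 200.14.71.0
Yes, same subnet (200.14.71.0)


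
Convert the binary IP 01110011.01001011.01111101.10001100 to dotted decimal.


01110011 = 115
01001011 = 75
01111101 = 125
10001100 = 140
IP: 115.75.125.140


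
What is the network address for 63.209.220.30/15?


IP:   00111111.11010001.11011100.00011110
Mask: 11111111.11111110.00000000.00000000
AND operation:
Net:  00111111.11010000.00000000.00000000
Network: 63.208.0.0/15


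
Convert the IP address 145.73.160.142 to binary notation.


145 = 10010001
73 = 01001001
160 = 10100000
142 = 10001110
Binary: 10010001.01001001.10100000.10001110


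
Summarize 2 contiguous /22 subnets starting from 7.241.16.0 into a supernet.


Original prefix: /22
Number of subnets: 2 = 2^1
New prefix = 22 - 1 = 21
Supernet: 7.241.16.0/21


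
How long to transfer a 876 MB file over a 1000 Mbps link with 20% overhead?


Effective throughput = 1000 * (1 - 20/100) = 800 Mbps
File size in Mb = 876 * 8 = 7008 Mb
Time = 7008 / 800
Time = 8.76 seconds


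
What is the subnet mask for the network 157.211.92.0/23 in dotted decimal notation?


/23 means 23 network bits, 9 host bits
Binary: 11111111111111111111111000000000
Mask: 255.255.254.0


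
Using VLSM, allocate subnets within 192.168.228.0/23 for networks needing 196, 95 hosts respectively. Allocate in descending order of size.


196 hosts -> /24 (254 usable): 192.168.228.0/24
95 hosts -> /25 (126 usable): 192.168.229.0/25
Allocation: 192.168.228.0/24 (196 hosts, 254 usable); 192.168.229.0/25 (95 hosts, 126 usable)


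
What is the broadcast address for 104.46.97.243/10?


Network: 104.0.0.0/10
Host bits = 22
Set all host bits to 1:
Broadcast: 104.63.255.255


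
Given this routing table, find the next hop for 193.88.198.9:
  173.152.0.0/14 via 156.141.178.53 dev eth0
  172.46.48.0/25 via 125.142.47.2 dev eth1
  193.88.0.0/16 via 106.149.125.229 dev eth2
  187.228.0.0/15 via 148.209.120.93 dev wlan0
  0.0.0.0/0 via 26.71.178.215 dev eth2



Longest prefix match for 193.88.198.9:
  /14 173.152.0.0: no
  /25 172.46.48.0: no
  /16 193.88.0.0: MATCH
  /15 187.228.0.0: no
  /0 0.0.0.0: MATCH
Selected: next-hop 106.149.125.229 via eth2 (matched /16)


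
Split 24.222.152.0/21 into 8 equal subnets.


New prefix = 21 + 3 = 24
Each subnet has 256 addresses
  24.222.152.0/24
  24.222.153.0/24
  24.222.154.0/24
  24.222.155.0/24
  24.222.156.0/24
  24.222.157.0/24
  24.222.158.0/24
  24.222.159.0/24
Subnets: 24.222.152.0/24, 24.222.153.0/24, 24.222.154.0/24, 24.222.155.0/24, 24.222.156.0/24, 24.222.157.0/24, 24.222.158.0/24, 24.222.159.0/24


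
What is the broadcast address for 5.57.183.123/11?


Network: 5.32.0.0/11
Host bits = 21
Set all host bits to 1:
Broadcast: 5.63.255.255


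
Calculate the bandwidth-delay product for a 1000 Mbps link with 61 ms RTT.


BDP = bandwidth * RTT
= 1000 Mbps * 61 ms
= 1000 * 1e6 * 61 / 1000 bits
= 61000000 bits
= 7625000 bytes
= 7446.2891 KB
BDP = 61000000 bits (7625000 bytes)


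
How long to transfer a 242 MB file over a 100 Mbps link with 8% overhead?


Effective throughput = 100 * (1 - 8/100) = 92 Mbps
File size in Mb = 242 * 8 = 1936 Mb
Time = 1936 / 92
Time = 21.0435 seconds


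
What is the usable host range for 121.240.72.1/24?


Network: 121.240.72.0
Broadcast: 121.240.72.255
First usable = network + 1
Last usable = broadcast - 1
Range: 121.240.72.1 to 121.240.72.254


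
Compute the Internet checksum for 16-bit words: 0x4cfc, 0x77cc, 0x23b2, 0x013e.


Sum all words (with carry folding):
+ 0x4cfc = 0x4cfc
+ 0x77cc = 0xc4c8
+ 0x23b2 = 0xe87a
+ 0x013e = 0xe9b8
One's complement: ~0xe9b8
Checksum = 0x1647


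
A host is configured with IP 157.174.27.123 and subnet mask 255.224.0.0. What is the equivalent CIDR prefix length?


Binary: 11111111.11100000.00000000.00000000
Count leading 1s
Prefix: /11


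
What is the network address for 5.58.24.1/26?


IP:   00000101.00111010.00011000.00000001
Mask: 11111111.11111111.11111111.11000000
AND operation:
Net:  00000101.00111010.00011000.00000000
Network: 5.58.24.0/26


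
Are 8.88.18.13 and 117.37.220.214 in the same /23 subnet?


Mask: 255.255.254.0
8.88.18.13 AND mask = 8.88.18.0
117.37.220.214 AND mask = 117.37.220.0
No, different subnets (8.88.18.0 vs 117.37.220.0)


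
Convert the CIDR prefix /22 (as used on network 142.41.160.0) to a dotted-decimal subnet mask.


/22 means 22 network bits, 10 host bits
Binary: 11111111111111111111110000000000
Mask: 255.255.252.0


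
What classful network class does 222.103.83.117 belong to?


First octet: 222
Binary: 11011110
110xxxxx -> Class C (192-223)
Class C, default mask 255.255.255.0 (/24)


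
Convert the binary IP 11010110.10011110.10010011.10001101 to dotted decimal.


11010110 = 214
10011110 = 158
10010011 = 147
10001101 = 141
IP: 214.158.147.141


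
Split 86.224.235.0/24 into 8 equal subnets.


New prefix = 24 + 3 = 27
Each subnet has 32 addresses
  86.224.235.0/27
  86.224.235.32/27
  86.224.235.64/27
  86.224.235.96/27
  86.224.235.128/27
  86.224.235.160/27
  86.224.235.192/27
  86.224.235.224/27
Subnets: 86.224.235.0/27, 86.224.235.32/27, 86.224.235.64/27, 86.224.235.96/27, 86.224.235.128/27, 86.224.235.160/27, 86.224.235.192/27, 86.224.235.224/27


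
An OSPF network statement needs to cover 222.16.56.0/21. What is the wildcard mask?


Subnet mask: 255.255.248.0
Wildcard = 255.255.255.255 - subnet mask
255 - 255 = 0
255 - 255 = 0
255 - 248 = 7
255 - 0 = 255
Wildcard: 0.0.7.255


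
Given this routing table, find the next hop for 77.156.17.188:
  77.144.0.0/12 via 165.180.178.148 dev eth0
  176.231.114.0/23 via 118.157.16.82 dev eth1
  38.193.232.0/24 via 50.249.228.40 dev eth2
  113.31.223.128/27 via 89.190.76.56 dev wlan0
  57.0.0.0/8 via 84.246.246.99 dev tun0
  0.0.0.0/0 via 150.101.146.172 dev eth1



Longest prefix match for 77.156.17.188:
  /12 77.144.0.0: MATCH
  /23 176.231.114.0: no
  /24 38.193.232.0: no
  /27 113.31.223.128: no
  /8 57.0.0.0: no
  /0 0.0.0.0: MATCH
Selected: next-hop 165.180.178.148 via eth0 (matched /12)


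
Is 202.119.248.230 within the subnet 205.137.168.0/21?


Subnet network: 205.137.168.0
Test IP AND mask: 202.119.248.0
No, 202.119.248.230 is not in 205.137.168.0/21


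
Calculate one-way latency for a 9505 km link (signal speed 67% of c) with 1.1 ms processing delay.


Speed = 0.67 * 3e5 km/s = 201000 km/s
Propagation delay = 9505 / 201000 = 0.0473 s = 47.2886 ms
Processing delay = 1.1 ms
Total one-way latency = 48.3886 ms


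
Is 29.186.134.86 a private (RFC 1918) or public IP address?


RFC 1918 private ranges:
  10.0.0.0/8 (10.0.0.0 - 10.255.255.255)
  172.16.0.0/12 (172.16.0.0 - 172.31.255.255)
  192.168.0.0/16 (192.168.0.0 - 192.168.255.255)
Public (not in any RFC 1918 range)


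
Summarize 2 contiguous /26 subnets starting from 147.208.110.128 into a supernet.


Original prefix: /26
Number of subnets: 2 = 2^1
New prefix = 26 - 1 = 25
Supernet: 147.208.110.128/25


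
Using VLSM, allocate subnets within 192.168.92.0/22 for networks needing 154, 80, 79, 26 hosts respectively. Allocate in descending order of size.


154 hosts -> /24 (254 usable): 192.168.92.0/24
80 hosts -> /25 (126 usable): 192.168.93.0/25
79 hosts -> /25 (126 usable): 192.168.93.128/25
26 hosts -> /27 (30 usable): 192.168.94.0/27
Allocation: 192.168.92.0/24 (154 hosts, 254 usable); 192.168.93.0/25 (80 hosts, 126 usable); 192.168.93.128/25 (79 hosts, 126 usable); 192.168.94.0/27 (26 hosts, 30 usable)
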